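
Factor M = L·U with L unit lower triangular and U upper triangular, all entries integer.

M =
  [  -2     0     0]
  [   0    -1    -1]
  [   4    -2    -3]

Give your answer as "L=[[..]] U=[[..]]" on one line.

  r1 -= 0·r0 → [0,-1,-1]
  r2 -= -2·r0 → [0,-2,-3]
  r2 -= 2·r1 → [0,0,-1]

L=[[1,0,0],[0,1,0],[-2,2,1]] U=[[-2,0,0],[0,-1,-1],[0,0,-1]]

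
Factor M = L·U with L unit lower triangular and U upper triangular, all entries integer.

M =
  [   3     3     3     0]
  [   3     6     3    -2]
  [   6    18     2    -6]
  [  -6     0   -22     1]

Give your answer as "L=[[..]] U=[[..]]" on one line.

L=[[1,0,0,0],[1,1,0,0],[2,4,1,0],[-2,2,4,1]] U=[[3,3,3,0],[0,3,0,-2],[0,0,-4,2],[0,0,0,-3]]

  R1 -= 1·R0 → [0,3,0,-2]
  R2 -= 2·R0 → [0,12,-4,-6]
  R3 -= -2·R0 → [0,6,-16,1]
  R2 -= 4·R1 → [0,0,-4,2]
  R3 -= 2·R1 → [0,0,-16,5]
  R3 -= 4·R2 → [0,0,0,-3]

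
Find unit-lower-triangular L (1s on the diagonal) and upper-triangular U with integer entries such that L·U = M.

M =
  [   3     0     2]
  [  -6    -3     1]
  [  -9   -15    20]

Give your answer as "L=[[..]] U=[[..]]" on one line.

  R1 -= -2·R0 → [0,-3,5]
  R2 -= -3·R0 → [0,-15,26]
  R2 -= 5·R1 → [0,0,1]

L=[[1,0,0],[-2,1,0],[-3,5,1]] U=[[3,0,2],[0,-3,5],[0,0,1]]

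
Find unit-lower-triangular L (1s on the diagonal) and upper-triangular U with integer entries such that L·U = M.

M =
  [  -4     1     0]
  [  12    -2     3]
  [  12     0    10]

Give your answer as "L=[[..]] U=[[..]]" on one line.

  R1 -= -3·R0 → [0,1,3]
  R2 -= -3·R0 → [0,3,10]
  R2 -= 3·R1 → [0,0,1]

L=[[1,0,0],[-3,1,0],[-3,3,1]] U=[[-4,1,0],[0,1,3],[0,0,1]]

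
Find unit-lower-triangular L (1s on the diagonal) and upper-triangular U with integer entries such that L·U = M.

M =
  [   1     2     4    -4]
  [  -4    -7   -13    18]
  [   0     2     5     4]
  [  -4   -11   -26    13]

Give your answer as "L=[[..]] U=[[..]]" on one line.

L=[[1,0,0,0],[-4,1,0,0],[0,2,1,0],[-4,-3,1,1]] U=[[1,2,4,-4],[0,1,3,2],[0,0,-1,0],[0,0,0,3]]

  R1 -= -4·R0 → [0,1,3,2]
  R2 -= 0·R0 → [0,2,5,4]
  R3 -= -4·R0 → [0,-3,-10,-3]
  R2 -= 2·R1 → [0,0,-1,0]
  R3 -= -3·R1 → [0,0,-1,3]
  R3 -= 1·R2 → [0,0,0,3]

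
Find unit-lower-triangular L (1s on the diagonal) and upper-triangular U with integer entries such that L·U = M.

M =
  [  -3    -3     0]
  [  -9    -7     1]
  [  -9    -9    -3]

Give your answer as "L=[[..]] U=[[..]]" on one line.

  r1 -= 3·r0 → [0,2,1]
  r2 -= 3·r0 → [0,0,-3]
  r2 -= 0·r1 → [0,0,-3]

L=[[1,0,0],[3,1,0],[3,0,1]] U=[[-3,-3,0],[0,2,1],[0,0,-3]]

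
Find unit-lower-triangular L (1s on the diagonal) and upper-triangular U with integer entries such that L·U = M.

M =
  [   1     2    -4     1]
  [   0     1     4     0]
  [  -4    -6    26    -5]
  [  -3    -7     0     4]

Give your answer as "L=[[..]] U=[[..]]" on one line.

  row1 -= 0·row0 → [0,1,4,0]
  row2 -= -4·row0 → [0,2,10,-1]
  row3 -= -3·row0 → [0,-1,-12,7]
  row2 -= 2·row1 → [0,0,2,-1]
  row3 -= -1·row1 → [0,0,-8,7]
  row3 -= -4·row2 → [0,0,0,3]

L=[[1,0,0,0],[0,1,0,0],[-4,2,1,0],[-3,-1,-4,1]] U=[[1,2,-4,1],[0,1,4,0],[0,0,2,-1],[0,0,0,3]]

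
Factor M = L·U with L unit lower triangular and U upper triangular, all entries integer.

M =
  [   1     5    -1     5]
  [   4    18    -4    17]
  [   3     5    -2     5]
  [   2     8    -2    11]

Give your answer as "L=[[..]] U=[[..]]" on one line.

L=[[1,0,0,0],[4,1,0,0],[3,5,1,0],[2,1,0,1]] U=[[1,5,-1,5],[0,-2,0,-3],[0,0,1,5],[0,0,0,4]]

  r1 -= 4·r0 → [0,-2,0,-3]
  r2 -= 3·r0 → [0,-10,1,-10]
  r3 -= 2·r0 → [0,-2,0,1]
  r2 -= 5·r1 → [0,0,1,5]
  r3 -= 1·r1 → [0,0,0,4]
  r3 -= 0·r2 → [0,0,0,4]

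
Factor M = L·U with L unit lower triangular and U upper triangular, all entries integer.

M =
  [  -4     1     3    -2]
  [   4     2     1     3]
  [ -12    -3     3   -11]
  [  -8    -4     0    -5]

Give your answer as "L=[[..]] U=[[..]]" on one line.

L=[[1,0,0,0],[-1,1,0,0],[3,-2,1,0],[2,-2,1,1]] U=[[-4,1,3,-2],[0,3,4,1],[0,0,2,-3],[0,0,0,4]]

  r1 -= -1·r0 → [0,3,4,1]
  r2 -= 3·r0 → [0,-6,-6,-5]
  r3 -= 2·r0 → [0,-6,-6,-1]
  r2 -= -2·r1 → [0,0,2,-3]
  r3 -= -2·r1 → [0,0,2,1]
  r3 -= 1·r2 → [0,0,0,4]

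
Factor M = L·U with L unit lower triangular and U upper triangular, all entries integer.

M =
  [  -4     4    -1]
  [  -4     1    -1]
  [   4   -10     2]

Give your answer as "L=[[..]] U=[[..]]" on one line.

  row1 -= 1·row0 → [0,-3,0]
  row2 -= -1·row0 → [0,-6,1]
  row2 -= 2·row1 → [0,0,1]

L=[[1,0,0],[1,1,0],[-1,2,1]] U=[[-4,4,-1],[0,-3,0],[0,0,1]]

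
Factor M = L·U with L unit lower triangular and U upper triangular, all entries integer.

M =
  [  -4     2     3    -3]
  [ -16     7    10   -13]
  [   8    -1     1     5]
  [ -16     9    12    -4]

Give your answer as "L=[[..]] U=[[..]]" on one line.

  R1 -= 4·R0 → [0,-1,-2,-1]
  R2 -= -2·R0 → [0,3,7,-1]
  R3 -= 4·R0 → [0,1,0,8]
  R2 -= -3·R1 → [0,0,1,-4]
  R3 -= -1·R1 → [0,0,-2,7]
  R3 -= -2·R2 → [0,0,0,-1]

L=[[1,0,0,0],[4,1,0,0],[-2,-3,1,0],[4,-1,-2,1]] U=[[-4,2,3,-3],[0,-1,-2,-1],[0,0,1,-4],[0,0,0,-1]]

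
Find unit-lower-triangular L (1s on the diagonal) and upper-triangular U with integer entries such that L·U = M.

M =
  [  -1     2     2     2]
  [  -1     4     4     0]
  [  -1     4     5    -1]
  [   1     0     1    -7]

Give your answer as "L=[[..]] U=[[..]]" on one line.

L=[[1,0,0,0],[1,1,0,0],[1,1,1,0],[-1,1,1,1]] U=[[-1,2,2,2],[0,2,2,-2],[0,0,1,-1],[0,0,0,-2]]

  row1 -= 1·row0 → [0,2,2,-2]
  row2 -= 1·row0 → [0,2,3,-3]
  row3 -= -1·row0 → [0,2,3,-5]
  row2 -= 1·row1 → [0,0,1,-1]
  row3 -= 1·row1 → [0,0,1,-3]
  row3 -= 1·row2 → [0,0,0,-2]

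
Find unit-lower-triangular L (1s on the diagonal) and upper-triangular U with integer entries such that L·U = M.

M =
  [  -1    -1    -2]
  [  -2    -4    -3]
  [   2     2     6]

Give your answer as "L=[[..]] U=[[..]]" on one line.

  R1 -= 2·R0 → [0,-2,1]
  R2 -= -2·R0 → [0,0,2]
  R2 -= 0·R1 → [0,0,2]

L=[[1,0,0],[2,1,0],[-2,0,1]] U=[[-1,-1,-2],[0,-2,1],[0,0,2]]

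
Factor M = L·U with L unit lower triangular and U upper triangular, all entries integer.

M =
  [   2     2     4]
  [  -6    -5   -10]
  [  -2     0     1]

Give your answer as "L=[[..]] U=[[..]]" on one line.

L=[[1,0,0],[-3,1,0],[-1,2,1]] U=[[2,2,4],[0,1,2],[0,0,1]]

  row1 -= -3·row0 → [0,1,2]
  row2 -= -1·row0 → [0,2,5]
  row2 -= 2·row1 → [0,0,1]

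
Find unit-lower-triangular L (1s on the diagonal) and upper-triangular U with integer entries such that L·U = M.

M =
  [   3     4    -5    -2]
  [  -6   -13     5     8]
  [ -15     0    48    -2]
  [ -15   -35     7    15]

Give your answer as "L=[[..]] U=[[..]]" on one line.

  r1 -= -2·r0 → [0,-5,-5,4]
  r2 -= -5·r0 → [0,20,23,-12]
  r3 -= -5·r0 → [0,-15,-18,5]
  r2 -= -4·r1 → [0,0,3,4]
  r3 -= 3·r1 → [0,0,-3,-7]
  r3 -= -1·r2 → [0,0,0,-3]

L=[[1,0,0,0],[-2,1,0,0],[-5,-4,1,0],[-5,3,-1,1]] U=[[3,4,-5,-2],[0,-5,-5,4],[0,0,3,4],[0,0,0,-3]]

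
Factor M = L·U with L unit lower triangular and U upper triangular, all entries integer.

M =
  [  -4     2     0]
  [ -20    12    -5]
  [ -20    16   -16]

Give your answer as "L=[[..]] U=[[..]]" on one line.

L=[[1,0,0],[5,1,0],[5,3,1]] U=[[-4,2,0],[0,2,-5],[0,0,-1]]

  R1 -= 5·R0 → [0,2,-5]
  R2 -= 5·R0 → [0,6,-16]
  R2 -= 3·R1 → [0,0,-1]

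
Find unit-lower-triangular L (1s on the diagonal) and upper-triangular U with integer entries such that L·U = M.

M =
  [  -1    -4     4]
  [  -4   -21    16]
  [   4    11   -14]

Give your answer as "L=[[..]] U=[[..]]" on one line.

  R1 -= 4·R0 → [0,-5,0]
  R2 -= -4·R0 → [0,-5,2]
  R2 -= 1·R1 → [0,0,2]

L=[[1,0,0],[4,1,0],[-4,1,1]] U=[[-1,-4,4],[0,-5,0],[0,0,2]]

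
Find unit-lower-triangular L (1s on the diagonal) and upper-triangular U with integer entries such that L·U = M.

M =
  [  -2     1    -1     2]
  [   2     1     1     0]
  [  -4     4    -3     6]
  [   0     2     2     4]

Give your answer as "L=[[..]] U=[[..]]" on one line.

L=[[1,0,0,0],[-1,1,0,0],[2,1,1,0],[0,1,-2,1]] U=[[-2,1,-1,2],[0,2,0,2],[0,0,-1,0],[0,0,0,2]]

  R1 -= -1·R0 → [0,2,0,2]
  R2 -= 2·R0 → [0,2,-1,2]
  R3 -= 0·R0 → [0,2,2,4]
  R2 -= 1·R1 → [0,0,-1,0]
  R3 -= 1·R1 → [0,0,2,2]
  R3 -= -2·R2 → [0,0,0,2]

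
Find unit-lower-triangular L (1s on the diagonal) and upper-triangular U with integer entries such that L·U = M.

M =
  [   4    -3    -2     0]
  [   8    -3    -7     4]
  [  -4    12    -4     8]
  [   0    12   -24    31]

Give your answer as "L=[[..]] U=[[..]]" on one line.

  row1 -= 2·row0 → [0,3,-3,4]
  row2 -= -1·row0 → [0,9,-6,8]
  row3 -= 0·row0 → [0,12,-24,31]
  row2 -= 3·row1 → [0,0,3,-4]
  row3 -= 4·row1 → [0,0,-12,15]
  row3 -= -4·row2 → [0,0,0,-1]

L=[[1,0,0,0],[2,1,0,0],[-1,3,1,0],[0,4,-4,1]] U=[[4,-3,-2,0],[0,3,-3,4],[0,0,3,-4],[0,0,0,-1]]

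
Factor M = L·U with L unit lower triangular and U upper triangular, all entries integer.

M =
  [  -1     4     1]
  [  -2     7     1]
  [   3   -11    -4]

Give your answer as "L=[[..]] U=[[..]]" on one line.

L=[[1,0,0],[2,1,0],[-3,-1,1]] U=[[-1,4,1],[0,-1,-1],[0,0,-2]]

  row1 -= 2·row0 → [0,-1,-1]
  row2 -= -3·row0 → [0,1,-1]
  row2 -= -1·row1 → [0,0,-2]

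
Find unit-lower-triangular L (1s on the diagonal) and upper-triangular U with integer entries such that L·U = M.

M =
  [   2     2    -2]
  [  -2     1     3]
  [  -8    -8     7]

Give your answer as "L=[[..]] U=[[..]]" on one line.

L=[[1,0,0],[-1,1,0],[-4,0,1]] U=[[2,2,-2],[0,3,1],[0,0,-1]]

  row1 -= -1·row0 → [0,3,1]
  row2 -= -4·row0 → [0,0,-1]
  row2 -= 0·row1 → [0,0,-1]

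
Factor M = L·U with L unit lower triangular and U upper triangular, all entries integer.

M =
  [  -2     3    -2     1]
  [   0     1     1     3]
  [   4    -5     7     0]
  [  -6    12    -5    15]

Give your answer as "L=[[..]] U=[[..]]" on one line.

L=[[1,0,0,0],[0,1,0,0],[-2,1,1,0],[3,3,-1,1]] U=[[-2,3,-2,1],[0,1,1,3],[0,0,2,-1],[0,0,0,2]]

  R1 -= 0·R0 → [0,1,1,3]
  R2 -= -2·R0 → [0,1,3,2]
  R3 -= 3·R0 → [0,3,1,12]
  R2 -= 1·R1 → [0,0,2,-1]
  R3 -= 3·R1 → [0,0,-2,3]
  R3 -= -1·R2 → [0,0,0,2]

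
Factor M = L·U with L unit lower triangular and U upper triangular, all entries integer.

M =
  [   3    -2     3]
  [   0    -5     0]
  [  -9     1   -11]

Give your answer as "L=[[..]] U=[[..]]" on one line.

L=[[1,0,0],[0,1,0],[-3,1,1]] U=[[3,-2,3],[0,-5,0],[0,0,-2]]

  R1 -= 0·R0 → [0,-5,0]
  R2 -= -3·R0 → [0,-5,-2]
  R2 -= 1·R1 → [0,0,-2]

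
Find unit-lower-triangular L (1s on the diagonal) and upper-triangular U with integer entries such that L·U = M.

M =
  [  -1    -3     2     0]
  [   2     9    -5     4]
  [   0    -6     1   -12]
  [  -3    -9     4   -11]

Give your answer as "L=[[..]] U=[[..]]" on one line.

L=[[1,0,0,0],[-2,1,0,0],[0,-2,1,0],[3,0,2,1]] U=[[-1,-3,2,0],[0,3,-1,4],[0,0,-1,-4],[0,0,0,-3]]

  R1 -= -2·R0 → [0,3,-1,4]
  R2 -= 0·R0 → [0,-6,1,-12]
  R3 -= 3·R0 → [0,0,-2,-11]
  R2 -= -2·R1 → [0,0,-1,-4]
  R3 -= 0·R1 → [0,0,-2,-11]
  R3 -= 2·R2 → [0,0,0,-3]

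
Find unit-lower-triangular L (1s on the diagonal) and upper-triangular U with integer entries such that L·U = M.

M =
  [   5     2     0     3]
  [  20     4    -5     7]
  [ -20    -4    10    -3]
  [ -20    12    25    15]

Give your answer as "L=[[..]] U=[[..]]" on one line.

L=[[1,0,0,0],[4,1,0,0],[-4,-1,1,0],[-4,-5,0,1]] U=[[5,2,0,3],[0,-4,-5,-5],[0,0,5,4],[0,0,0,2]]

  r1 -= 4·r0 → [0,-4,-5,-5]
  r2 -= -4·r0 → [0,4,10,9]
  r3 -= -4·r0 → [0,20,25,27]
  r2 -= -1·r1 → [0,0,5,4]
  r3 -= -5·r1 → [0,0,0,2]
  r3 -= 0·r2 → [0,0,0,2]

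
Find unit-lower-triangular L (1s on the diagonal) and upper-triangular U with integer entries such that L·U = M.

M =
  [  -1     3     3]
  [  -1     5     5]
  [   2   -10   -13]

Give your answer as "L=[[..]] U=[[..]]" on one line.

  r1 -= 1·r0 → [0,2,2]
  r2 -= -2·r0 → [0,-4,-7]
  r2 -= -2·r1 → [0,0,-3]

L=[[1,0,0],[1,1,0],[-2,-2,1]] U=[[-1,3,3],[0,2,2],[0,0,-3]]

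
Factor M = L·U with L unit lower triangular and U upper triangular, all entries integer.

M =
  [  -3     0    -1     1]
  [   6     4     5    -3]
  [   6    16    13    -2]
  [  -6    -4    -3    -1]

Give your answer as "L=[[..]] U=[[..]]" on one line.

L=[[1,0,0,0],[-2,1,0,0],[-2,4,1,0],[2,-1,-2,1]] U=[[-3,0,-1,1],[0,4,3,-1],[0,0,-1,4],[0,0,0,4]]

  r1 -= -2·r0 → [0,4,3,-1]
  r2 -= -2·r0 → [0,16,11,0]
  r3 -= 2·r0 → [0,-4,-1,-3]
  r2 -= 4·r1 → [0,0,-1,4]
  r3 -= -1·r1 → [0,0,2,-4]
  r3 -= -2·r2 → [0,0,0,4]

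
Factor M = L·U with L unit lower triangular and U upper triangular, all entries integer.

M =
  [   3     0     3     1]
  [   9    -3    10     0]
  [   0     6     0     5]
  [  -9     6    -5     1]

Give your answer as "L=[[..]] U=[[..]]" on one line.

  R1 -= 3·R0 → [0,-3,1,-3]
  R2 -= 0·R0 → [0,6,0,5]
  R3 -= -3·R0 → [0,6,4,4]
  R2 -= -2·R1 → [0,0,2,-1]
  R3 -= -2·R1 → [0,0,6,-2]
  R3 -= 3·R2 → [0,0,0,1]

L=[[1,0,0,0],[3,1,0,0],[0,-2,1,0],[-3,-2,3,1]] U=[[3,0,3,1],[0,-3,1,-3],[0,0,2,-1],[0,0,0,1]]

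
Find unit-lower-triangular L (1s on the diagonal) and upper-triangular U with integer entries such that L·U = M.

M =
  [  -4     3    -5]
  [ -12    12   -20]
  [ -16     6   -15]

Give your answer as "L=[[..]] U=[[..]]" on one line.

L=[[1,0,0],[3,1,0],[4,-2,1]] U=[[-4,3,-5],[0,3,-5],[0,0,-5]]

  row1 -= 3·row0 → [0,3,-5]
  row2 -= 4·row0 → [0,-6,5]
  row2 -= -2·row1 → [0,0,-5]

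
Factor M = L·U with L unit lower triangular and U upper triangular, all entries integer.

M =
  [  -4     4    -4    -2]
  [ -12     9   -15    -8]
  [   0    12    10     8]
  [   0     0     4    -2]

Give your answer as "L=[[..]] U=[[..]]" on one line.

  row1 -= 3·row0 → [0,-3,-3,-2]
  row2 -= 0·row0 → [0,12,10,8]
  row3 -= 0·row0 → [0,0,4,-2]
  row2 -= -4·row1 → [0,0,-2,0]
  row3 -= 0·row1 → [0,0,4,-2]
  row3 -= -2·row2 → [0,0,0,-2]

L=[[1,0,0,0],[3,1,0,0],[0,-4,1,0],[0,0,-2,1]] U=[[-4,4,-4,-2],[0,-3,-3,-2],[0,0,-2,0],[0,0,0,-2]]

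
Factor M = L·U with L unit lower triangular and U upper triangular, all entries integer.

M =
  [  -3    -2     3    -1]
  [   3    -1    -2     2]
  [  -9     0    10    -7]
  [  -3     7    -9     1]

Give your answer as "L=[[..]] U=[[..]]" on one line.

L=[[1,0,0,0],[-1,1,0,0],[3,-2,1,0],[1,-3,-3,1]] U=[[-3,-2,3,-1],[0,-3,1,1],[0,0,3,-2],[0,0,0,-1]]

  r1 -= -1·r0 → [0,-3,1,1]
  r2 -= 3·r0 → [0,6,1,-4]
  r3 -= 1·r0 → [0,9,-12,2]
  r2 -= -2·r1 → [0,0,3,-2]
  r3 -= -3·r1 → [0,0,-9,5]
  r3 -= -3·r2 → [0,0,0,-1]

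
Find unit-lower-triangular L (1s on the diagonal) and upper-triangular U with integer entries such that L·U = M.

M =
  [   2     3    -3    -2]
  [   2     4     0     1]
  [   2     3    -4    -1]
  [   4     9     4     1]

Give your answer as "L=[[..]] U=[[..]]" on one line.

L=[[1,0,0,0],[1,1,0,0],[1,0,1,0],[2,3,-1,1]] U=[[2,3,-3,-2],[0,1,3,3],[0,0,-1,1],[0,0,0,-3]]

  r1 -= 1·r0 → [0,1,3,3]
  r2 -= 1·r0 → [0,0,-1,1]
  r3 -= 2·r0 → [0,3,10,5]
  r2 -= 0·r1 → [0,0,-1,1]
  r3 -= 3·r1 → [0,0,1,-4]
  r3 -= -1·r2 → [0,0,0,-3]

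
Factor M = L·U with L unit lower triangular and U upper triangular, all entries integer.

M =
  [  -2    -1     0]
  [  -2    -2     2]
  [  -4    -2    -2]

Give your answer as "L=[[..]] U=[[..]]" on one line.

L=[[1,0,0],[1,1,0],[2,0,1]] U=[[-2,-1,0],[0,-1,2],[0,0,-2]]

  row1 -= 1·row0 → [0,-1,2]
  row2 -= 2·row0 → [0,0,-2]
  row2 -= 0·row1 → [0,0,-2]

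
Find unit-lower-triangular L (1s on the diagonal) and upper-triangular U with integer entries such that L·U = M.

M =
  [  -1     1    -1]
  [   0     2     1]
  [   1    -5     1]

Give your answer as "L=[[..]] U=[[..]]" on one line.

L=[[1,0,0],[0,1,0],[-1,-2,1]] U=[[-1,1,-1],[0,2,1],[0,0,2]]

  r1 -= 0·r0 → [0,2,1]
  r2 -= -1·r0 → [0,-4,0]
  r2 -= -2·r1 → [0,0,2]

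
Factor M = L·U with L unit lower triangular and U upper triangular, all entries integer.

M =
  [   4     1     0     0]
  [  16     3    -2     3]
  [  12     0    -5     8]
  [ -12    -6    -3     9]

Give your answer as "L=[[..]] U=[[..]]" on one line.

L=[[1,0,0,0],[4,1,0,0],[3,3,1,0],[-3,3,3,1]] U=[[4,1,0,0],[0,-1,-2,3],[0,0,1,-1],[0,0,0,3]]

  r1 -= 4·r0 → [0,-1,-2,3]
  r2 -= 3·r0 → [0,-3,-5,8]
  r3 -= -3·r0 → [0,-3,-3,9]
  r2 -= 3·r1 → [0,0,1,-1]
  r3 -= 3·r1 → [0,0,3,0]
  r3 -= 3·r2 → [0,0,0,3]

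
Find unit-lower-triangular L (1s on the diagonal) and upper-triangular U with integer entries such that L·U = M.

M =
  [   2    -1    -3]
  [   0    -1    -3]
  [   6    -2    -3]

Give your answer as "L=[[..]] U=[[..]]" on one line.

  R1 -= 0·R0 → [0,-1,-3]
  R2 -= 3·R0 → [0,1,6]
  R2 -= -1·R1 → [0,0,3]

L=[[1,0,0],[0,1,0],[3,-1,1]] U=[[2,-1,-3],[0,-1,-3],[0,0,3]]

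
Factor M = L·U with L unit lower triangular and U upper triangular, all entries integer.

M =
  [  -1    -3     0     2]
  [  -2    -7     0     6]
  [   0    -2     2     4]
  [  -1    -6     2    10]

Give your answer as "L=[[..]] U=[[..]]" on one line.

L=[[1,0,0,0],[2,1,0,0],[0,2,1,0],[1,3,1,1]] U=[[-1,-3,0,2],[0,-1,0,2],[0,0,2,0],[0,0,0,2]]

  R1 -= 2·R0 → [0,-1,0,2]
  R2 -= 0·R0 → [0,-2,2,4]
  R3 -= 1·R0 → [0,-3,2,8]
  R2 -= 2·R1 → [0,0,2,0]
  R3 -= 3·R1 → [0,0,2,2]
  R3 -= 1·R2 → [0,0,0,2]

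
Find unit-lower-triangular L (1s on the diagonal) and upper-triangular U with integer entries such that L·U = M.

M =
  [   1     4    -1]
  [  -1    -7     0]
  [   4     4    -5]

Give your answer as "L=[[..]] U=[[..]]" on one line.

  R1 -= -1·R0 → [0,-3,-1]
  R2 -= 4·R0 → [0,-12,-1]
  R2 -= 4·R1 → [0,0,3]

L=[[1,0,0],[-1,1,0],[4,4,1]] U=[[1,4,-1],[0,-3,-1],[0,0,3]]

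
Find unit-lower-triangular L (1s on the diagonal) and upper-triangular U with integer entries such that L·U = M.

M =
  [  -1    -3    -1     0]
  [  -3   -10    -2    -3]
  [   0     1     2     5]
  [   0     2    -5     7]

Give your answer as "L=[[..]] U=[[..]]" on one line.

L=[[1,0,0,0],[3,1,0,0],[0,-1,1,0],[0,-2,-1,1]] U=[[-1,-3,-1,0],[0,-1,1,-3],[0,0,3,2],[0,0,0,3]]

  row1 -= 3·row0 → [0,-1,1,-3]
  row2 -= 0·row0 → [0,1,2,5]
  row3 -= 0·row0 → [0,2,-5,7]
  row2 -= -1·row1 → [0,0,3,2]
  row3 -= -2·row1 → [0,0,-3,1]
  row3 -= -1·row2 → [0,0,0,3]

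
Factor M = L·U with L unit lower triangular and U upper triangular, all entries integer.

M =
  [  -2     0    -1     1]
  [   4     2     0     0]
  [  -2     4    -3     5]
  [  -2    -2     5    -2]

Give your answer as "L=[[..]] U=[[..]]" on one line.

L=[[1,0,0,0],[-2,1,0,0],[1,2,1,0],[1,-1,2,1]] U=[[-2,0,-1,1],[0,2,-2,2],[0,0,2,0],[0,0,0,-1]]

  R1 -= -2·R0 → [0,2,-2,2]
  R2 -= 1·R0 → [0,4,-2,4]
  R3 -= 1·R0 → [0,-2,6,-3]
  R2 -= 2·R1 → [0,0,2,0]
  R3 -= -1·R1 → [0,0,4,-1]
  R3 -= 2·R2 → [0,0,0,-1]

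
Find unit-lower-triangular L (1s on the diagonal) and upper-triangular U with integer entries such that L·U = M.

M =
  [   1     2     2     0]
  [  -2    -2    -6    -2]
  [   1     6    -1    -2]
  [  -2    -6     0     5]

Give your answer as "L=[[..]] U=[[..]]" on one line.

L=[[1,0,0,0],[-2,1,0,0],[1,2,1,0],[-2,-1,2,1]] U=[[1,2,2,0],[0,2,-2,-2],[0,0,1,2],[0,0,0,-1]]

  R1 -= -2·R0 → [0,2,-2,-2]
  R2 -= 1·R0 → [0,4,-3,-2]
  R3 -= -2·R0 → [0,-2,4,5]
  R2 -= 2·R1 → [0,0,1,2]
  R3 -= -1·R1 → [0,0,2,3]
  R3 -= 2·R2 → [0,0,0,-1]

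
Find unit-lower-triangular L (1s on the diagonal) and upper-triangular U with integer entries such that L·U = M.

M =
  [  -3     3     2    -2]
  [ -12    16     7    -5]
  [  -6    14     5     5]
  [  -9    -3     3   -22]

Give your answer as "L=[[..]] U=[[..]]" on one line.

L=[[1,0,0,0],[4,1,0,0],[2,2,1,0],[3,-3,-2,1]] U=[[-3,3,2,-2],[0,4,-1,3],[0,0,3,3],[0,0,0,-1]]

  row1 -= 4·row0 → [0,4,-1,3]
  row2 -= 2·row0 → [0,8,1,9]
  row3 -= 3·row0 → [0,-12,-3,-16]
  row2 -= 2·row1 → [0,0,3,3]
  row3 -= -3·row1 → [0,0,-6,-7]
  row3 -= -2·row2 → [0,0,0,-1]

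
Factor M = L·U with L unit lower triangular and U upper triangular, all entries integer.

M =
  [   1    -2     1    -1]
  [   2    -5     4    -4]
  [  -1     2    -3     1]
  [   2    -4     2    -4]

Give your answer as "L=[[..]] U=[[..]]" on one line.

  row1 -= 2·row0 → [0,-1,2,-2]
  row2 -= -1·row0 → [0,0,-2,0]
  row3 -= 2·row0 → [0,0,0,-2]
  row2 -= 0·row1 → [0,0,-2,0]
  row3 -= 0·row1 → [0,0,0,-2]
  row3 -= 0·row2 → [0,0,0,-2]

L=[[1,0,0,0],[2,1,0,0],[-1,0,1,0],[2,0,0,1]] U=[[1,-2,1,-1],[0,-1,2,-2],[0,0,-2,0],[0,0,0,-2]]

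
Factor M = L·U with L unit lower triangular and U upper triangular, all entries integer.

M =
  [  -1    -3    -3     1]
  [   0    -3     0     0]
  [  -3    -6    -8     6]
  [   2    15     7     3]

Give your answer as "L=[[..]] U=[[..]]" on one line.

  R1 -= 0·R0 → [0,-3,0,0]
  R2 -= 3·R0 → [0,3,1,3]
  R3 -= -2·R0 → [0,9,1,5]
  R2 -= -1·R1 → [0,0,1,3]
  R3 -= -3·R1 → [0,0,1,5]
  R3 -= 1·R2 → [0,0,0,2]

L=[[1,0,0,0],[0,1,0,0],[3,-1,1,0],[-2,-3,1,1]] U=[[-1,-3,-3,1],[0,-3,0,0],[0,0,1,3],[0,0,0,2]]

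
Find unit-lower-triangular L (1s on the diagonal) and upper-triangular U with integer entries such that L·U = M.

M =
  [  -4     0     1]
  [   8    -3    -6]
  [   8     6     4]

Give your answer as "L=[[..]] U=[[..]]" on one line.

L=[[1,0,0],[-2,1,0],[-2,-2,1]] U=[[-4,0,1],[0,-3,-4],[0,0,-2]]

  r1 -= -2·r0 → [0,-3,-4]
  r2 -= -2·r0 → [0,6,6]
  r2 -= -2·r1 → [0,0,-2]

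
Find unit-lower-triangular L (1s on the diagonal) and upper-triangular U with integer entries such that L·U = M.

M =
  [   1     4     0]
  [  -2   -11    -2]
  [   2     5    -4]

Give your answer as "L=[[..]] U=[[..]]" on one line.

L=[[1,0,0],[-2,1,0],[2,1,1]] U=[[1,4,0],[0,-3,-2],[0,0,-2]]

  row1 -= -2·row0 → [0,-3,-2]
  row2 -= 2·row0 → [0,-3,-4]
  row2 -= 1·row1 → [0,0,-2]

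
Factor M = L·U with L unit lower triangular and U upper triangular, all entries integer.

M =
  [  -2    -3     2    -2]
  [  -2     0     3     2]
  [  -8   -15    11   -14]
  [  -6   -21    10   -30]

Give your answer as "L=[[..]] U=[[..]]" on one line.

  r1 -= 1·r0 → [0,3,1,4]
  r2 -= 4·r0 → [0,-3,3,-6]
  r3 -= 3·r0 → [0,-12,4,-24]
  r2 -= -1·r1 → [0,0,4,-2]
  r3 -= -4·r1 → [0,0,8,-8]
  r3 -= 2·r2 → [0,0,0,-4]

L=[[1,0,0,0],[1,1,0,0],[4,-1,1,0],[3,-4,2,1]] U=[[-2,-3,2,-2],[0,3,1,4],[0,0,4,-2],[0,0,0,-4]]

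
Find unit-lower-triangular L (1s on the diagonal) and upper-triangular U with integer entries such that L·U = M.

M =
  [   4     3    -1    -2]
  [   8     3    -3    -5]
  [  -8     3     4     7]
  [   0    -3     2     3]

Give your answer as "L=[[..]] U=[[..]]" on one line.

  r1 -= 2·r0 → [0,-3,-1,-1]
  r2 -= -2·r0 → [0,9,2,3]
  r3 -= 0·r0 → [0,-3,2,3]
  r2 -= -3·r1 → [0,0,-1,0]
  r3 -= 1·r1 → [0,0,3,4]
  r3 -= -3·r2 → [0,0,0,4]

L=[[1,0,0,0],[2,1,0,0],[-2,-3,1,0],[0,1,-3,1]] U=[[4,3,-1,-2],[0,-3,-1,-1],[0,0,-1,0],[0,0,0,4]]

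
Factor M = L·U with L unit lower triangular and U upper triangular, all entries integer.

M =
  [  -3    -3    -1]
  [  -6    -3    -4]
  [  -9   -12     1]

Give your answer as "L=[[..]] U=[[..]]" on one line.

  r1 -= 2·r0 → [0,3,-2]
  r2 -= 3·r0 → [0,-3,4]
  r2 -= -1·r1 → [0,0,2]

L=[[1,0,0],[2,1,0],[3,-1,1]] U=[[-3,-3,-1],[0,3,-2],[0,0,2]]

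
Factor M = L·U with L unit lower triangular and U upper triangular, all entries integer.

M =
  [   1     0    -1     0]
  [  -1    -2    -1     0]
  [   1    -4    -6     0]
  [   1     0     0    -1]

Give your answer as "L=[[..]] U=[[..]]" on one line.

L=[[1,0,0,0],[-1,1,0,0],[1,2,1,0],[1,0,-1,1]] U=[[1,0,-1,0],[0,-2,-2,0],[0,0,-1,0],[0,0,0,-1]]

  r1 -= -1·r0 → [0,-2,-2,0]
  r2 -= 1·r0 → [0,-4,-5,0]
  r3 -= 1·r0 → [0,0,1,-1]
  r2 -= 2·r1 → [0,0,-1,0]
  r3 -= 0·r1 → [0,0,1,-1]
  r3 -= -1·r2 → [0,0,0,-1]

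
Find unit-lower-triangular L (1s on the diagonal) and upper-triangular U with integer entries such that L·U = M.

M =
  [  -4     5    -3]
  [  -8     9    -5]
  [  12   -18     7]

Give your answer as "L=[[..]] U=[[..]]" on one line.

L=[[1,0,0],[2,1,0],[-3,3,1]] U=[[-4,5,-3],[0,-1,1],[0,0,-5]]

  R1 -= 2·R0 → [0,-1,1]
  R2 -= -3·R0 → [0,-3,-2]
  R2 -= 3·R1 → [0,0,-5]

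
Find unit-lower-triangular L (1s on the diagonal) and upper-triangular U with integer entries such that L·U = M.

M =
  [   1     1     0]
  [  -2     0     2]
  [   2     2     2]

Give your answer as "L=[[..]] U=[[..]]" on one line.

L=[[1,0,0],[-2,1,0],[2,0,1]] U=[[1,1,0],[0,2,2],[0,0,2]]

  R1 -= -2·R0 → [0,2,2]
  R2 -= 2·R0 → [0,0,2]
  R2 -= 0·R1 → [0,0,2]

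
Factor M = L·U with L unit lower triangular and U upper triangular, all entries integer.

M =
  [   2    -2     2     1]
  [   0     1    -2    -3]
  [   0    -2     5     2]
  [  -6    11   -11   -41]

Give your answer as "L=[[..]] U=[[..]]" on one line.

  r1 -= 0·r0 → [0,1,-2,-3]
  r2 -= 0·r0 → [0,-2,5,2]
  r3 -= -3·r0 → [0,5,-5,-38]
  r2 -= -2·r1 → [0,0,1,-4]
  r3 -= 5·r1 → [0,0,5,-23]
  r3 -= 5·r2 → [0,0,0,-3]

L=[[1,0,0,0],[0,1,0,0],[0,-2,1,0],[-3,5,5,1]] U=[[2,-2,2,1],[0,1,-2,-3],[0,0,1,-4],[0,0,0,-3]]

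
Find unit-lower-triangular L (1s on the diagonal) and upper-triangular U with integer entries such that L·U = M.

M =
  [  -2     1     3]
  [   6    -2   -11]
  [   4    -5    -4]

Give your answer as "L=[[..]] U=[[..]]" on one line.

  row1 -= -3·row0 → [0,1,-2]
  row2 -= -2·row0 → [0,-3,2]
  row2 -= -3·row1 → [0,0,-4]

L=[[1,0,0],[-3,1,0],[-2,-3,1]] U=[[-2,1,3],[0,1,-2],[0,0,-4]]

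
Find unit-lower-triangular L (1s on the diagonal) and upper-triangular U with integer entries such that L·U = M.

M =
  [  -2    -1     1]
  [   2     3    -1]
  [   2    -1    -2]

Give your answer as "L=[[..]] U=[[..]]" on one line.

L=[[1,0,0],[-1,1,0],[-1,-1,1]] U=[[-2,-1,1],[0,2,0],[0,0,-1]]

  r1 -= -1·r0 → [0,2,0]
  r2 -= -1·r0 → [0,-2,-1]
  r2 -= -1·r1 → [0,0,-1]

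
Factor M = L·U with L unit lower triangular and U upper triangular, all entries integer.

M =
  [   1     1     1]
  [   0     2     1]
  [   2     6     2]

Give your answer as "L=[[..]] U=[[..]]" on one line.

  row1 -= 0·row0 → [0,2,1]
  row2 -= 2·row0 → [0,4,0]
  row2 -= 2·row1 → [0,0,-2]

L=[[1,0,0],[0,1,0],[2,2,1]] U=[[1,1,1],[0,2,1],[0,0,-2]]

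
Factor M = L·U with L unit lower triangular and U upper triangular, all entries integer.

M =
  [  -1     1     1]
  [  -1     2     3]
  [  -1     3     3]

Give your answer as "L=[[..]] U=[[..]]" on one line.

  r1 -= 1·r0 → [0,1,2]
  r2 -= 1·r0 → [0,2,2]
  r2 -= 2·r1 → [0,0,-2]

L=[[1,0,0],[1,1,0],[1,2,1]] U=[[-1,1,1],[0,1,2],[0,0,-2]]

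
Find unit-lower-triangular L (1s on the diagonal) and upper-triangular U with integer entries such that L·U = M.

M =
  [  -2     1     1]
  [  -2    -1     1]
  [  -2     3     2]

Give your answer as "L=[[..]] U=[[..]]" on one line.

L=[[1,0,0],[1,1,0],[1,-1,1]] U=[[-2,1,1],[0,-2,0],[0,0,1]]

  R1 -= 1·R0 → [0,-2,0]
  R2 -= 1·R0 → [0,2,1]
  R2 -= -1·R1 → [0,0,1]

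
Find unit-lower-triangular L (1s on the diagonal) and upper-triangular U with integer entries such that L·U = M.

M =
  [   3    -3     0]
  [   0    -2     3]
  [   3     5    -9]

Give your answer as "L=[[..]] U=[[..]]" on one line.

L=[[1,0,0],[0,1,0],[1,-4,1]] U=[[3,-3,0],[0,-2,3],[0,0,3]]

  R1 -= 0·R0 → [0,-2,3]
  R2 -= 1·R0 → [0,8,-9]
  R2 -= -4·R1 → [0,0,3]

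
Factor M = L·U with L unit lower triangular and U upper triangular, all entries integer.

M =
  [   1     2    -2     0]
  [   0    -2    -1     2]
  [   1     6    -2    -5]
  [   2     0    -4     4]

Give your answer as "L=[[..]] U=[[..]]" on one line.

  R1 -= 0·R0 → [0,-2,-1,2]
  R2 -= 1·R0 → [0,4,0,-5]
  R3 -= 2·R0 → [0,-4,0,4]
  R2 -= -2·R1 → [0,0,-2,-1]
  R3 -= 2·R1 → [0,0,2,0]
  R3 -= -1·R2 → [0,0,0,-1]

L=[[1,0,0,0],[0,1,0,0],[1,-2,1,0],[2,2,-1,1]] U=[[1,2,-2,0],[0,-2,-1,2],[0,0,-2,-1],[0,0,0,-1]]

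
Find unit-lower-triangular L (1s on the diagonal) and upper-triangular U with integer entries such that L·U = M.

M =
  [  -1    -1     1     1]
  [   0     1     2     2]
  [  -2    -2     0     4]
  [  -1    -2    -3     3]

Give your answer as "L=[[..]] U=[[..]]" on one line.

L=[[1,0,0,0],[0,1,0,0],[2,0,1,0],[1,-1,1,1]] U=[[-1,-1,1,1],[0,1,2,2],[0,0,-2,2],[0,0,0,2]]

  r1 -= 0·r0 → [0,1,2,2]
  r2 -= 2·r0 → [0,0,-2,2]
  r3 -= 1·r0 → [0,-1,-4,2]
  r2 -= 0·r1 → [0,0,-2,2]
  r3 -= -1·r1 → [0,0,-2,4]
  r3 -= 1·r2 → [0,0,0,2]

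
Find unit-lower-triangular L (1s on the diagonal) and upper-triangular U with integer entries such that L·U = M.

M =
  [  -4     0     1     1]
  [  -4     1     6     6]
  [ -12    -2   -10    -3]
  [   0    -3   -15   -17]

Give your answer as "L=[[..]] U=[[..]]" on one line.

L=[[1,0,0,0],[1,1,0,0],[3,-2,1,0],[0,-3,0,1]] U=[[-4,0,1,1],[0,1,5,5],[0,0,-3,4],[0,0,0,-2]]

  row1 -= 1·row0 → [0,1,5,5]
  row2 -= 3·row0 → [0,-2,-13,-6]
  row3 -= 0·row0 → [0,-3,-15,-17]
  row2 -= -2·row1 → [0,0,-3,4]
  row3 -= -3·row1 → [0,0,0,-2]
  row3 -= 0·row2 → [0,0,0,-2]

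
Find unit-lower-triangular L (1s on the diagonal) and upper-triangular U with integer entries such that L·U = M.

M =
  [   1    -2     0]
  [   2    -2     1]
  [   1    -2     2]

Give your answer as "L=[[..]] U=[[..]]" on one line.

  R1 -= 2·R0 → [0,2,1]
  R2 -= 1·R0 → [0,0,2]
  R2 -= 0·R1 → [0,0,2]

L=[[1,0,0],[2,1,0],[1,0,1]] U=[[1,-2,0],[0,2,1],[0,0,2]]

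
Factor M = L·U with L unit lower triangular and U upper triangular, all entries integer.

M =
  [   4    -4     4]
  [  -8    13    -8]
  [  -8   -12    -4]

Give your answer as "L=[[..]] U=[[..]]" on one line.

  R1 -= -2·R0 → [0,5,0]
  R2 -= -2·R0 → [0,-20,4]
  R2 -= -4·R1 → [0,0,4]

L=[[1,0,0],[-2,1,0],[-2,-4,1]] U=[[4,-4,4],[0,5,0],[0,0,4]]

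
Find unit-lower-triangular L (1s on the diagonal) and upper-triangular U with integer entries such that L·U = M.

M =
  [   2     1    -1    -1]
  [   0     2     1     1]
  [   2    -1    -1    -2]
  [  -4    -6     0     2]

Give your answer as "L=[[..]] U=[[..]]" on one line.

  r1 -= 0·r0 → [0,2,1,1]
  r2 -= 1·r0 → [0,-2,0,-1]
  r3 -= -2·r0 → [0,-4,-2,0]
  r2 -= -1·r1 → [0,0,1,0]
  r3 -= -2·r1 → [0,0,0,2]
  r3 -= 0·r2 → [0,0,0,2]

L=[[1,0,0,0],[0,1,0,0],[1,-1,1,0],[-2,-2,0,1]] U=[[2,1,-1,-1],[0,2,1,1],[0,0,1,0],[0,0,0,2]]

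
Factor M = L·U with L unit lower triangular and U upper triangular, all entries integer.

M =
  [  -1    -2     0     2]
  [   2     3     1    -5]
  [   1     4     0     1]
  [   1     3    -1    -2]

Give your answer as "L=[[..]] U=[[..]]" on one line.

L=[[1,0,0,0],[-2,1,0,0],[-1,-2,1,0],[-1,-1,0,1]] U=[[-1,-2,0,2],[0,-1,1,-1],[0,0,2,1],[0,0,0,-1]]

  r1 -= -2·r0 → [0,-1,1,-1]
  r2 -= -1·r0 → [0,2,0,3]
  r3 -= -1·r0 → [0,1,-1,0]
  r2 -= -2·r1 → [0,0,2,1]
  r3 -= -1·r1 → [0,0,0,-1]
  r3 -= 0·r2 → [0,0,0,-1]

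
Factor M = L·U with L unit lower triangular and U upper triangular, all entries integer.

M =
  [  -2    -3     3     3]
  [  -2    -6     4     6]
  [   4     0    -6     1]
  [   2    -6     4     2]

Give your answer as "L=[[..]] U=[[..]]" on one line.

L=[[1,0,0,0],[1,1,0,0],[-2,2,1,0],[-1,3,-2,1]] U=[[-2,-3,3,3],[0,-3,1,3],[0,0,-2,1],[0,0,0,-2]]

  R1 -= 1·R0 → [0,-3,1,3]
  R2 -= -2·R0 → [0,-6,0,7]
  R3 -= -1·R0 → [0,-9,7,5]
  R2 -= 2·R1 → [0,0,-2,1]
  R3 -= 3·R1 → [0,0,4,-4]
  R3 -= -2·R2 → [0,0,0,-2]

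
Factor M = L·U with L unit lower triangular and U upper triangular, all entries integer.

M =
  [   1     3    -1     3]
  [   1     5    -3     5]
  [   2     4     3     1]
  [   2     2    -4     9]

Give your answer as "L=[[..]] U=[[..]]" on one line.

L=[[1,0,0,0],[1,1,0,0],[2,-1,1,0],[2,-2,-2,1]] U=[[1,3,-1,3],[0,2,-2,2],[0,0,3,-3],[0,0,0,1]]

  r1 -= 1·r0 → [0,2,-2,2]
  r2 -= 2·r0 → [0,-2,5,-5]
  r3 -= 2·r0 → [0,-4,-2,3]
  r2 -= -1·r1 → [0,0,3,-3]
  r3 -= -2·r1 → [0,0,-6,7]
  r3 -= -2·r2 → [0,0,0,1]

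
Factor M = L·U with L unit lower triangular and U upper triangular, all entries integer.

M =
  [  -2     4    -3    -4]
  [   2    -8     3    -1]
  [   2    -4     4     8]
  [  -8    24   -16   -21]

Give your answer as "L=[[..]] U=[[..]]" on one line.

  row1 -= -1·row0 → [0,-4,0,-5]
  row2 -= -1·row0 → [0,0,1,4]
  row3 -= 4·row0 → [0,8,-4,-5]
  row2 -= 0·row1 → [0,0,1,4]
  row3 -= -2·row1 → [0,0,-4,-15]
  row3 -= -4·row2 → [0,0,0,1]

L=[[1,0,0,0],[-1,1,0,0],[-1,0,1,0],[4,-2,-4,1]] U=[[-2,4,-3,-4],[0,-4,0,-5],[0,0,1,4],[0,0,0,1]]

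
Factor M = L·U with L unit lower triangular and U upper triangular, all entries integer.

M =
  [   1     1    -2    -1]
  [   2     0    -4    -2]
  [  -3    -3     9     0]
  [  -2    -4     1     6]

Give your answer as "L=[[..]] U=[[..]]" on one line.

  r1 -= 2·r0 → [0,-2,0,0]
  r2 -= -3·r0 → [0,0,3,-3]
  r3 -= -2·r0 → [0,-2,-3,4]
  r2 -= 0·r1 → [0,0,3,-3]
  r3 -= 1·r1 → [0,0,-3,4]
  r3 -= -1·r2 → [0,0,0,1]

L=[[1,0,0,0],[2,1,0,0],[-3,0,1,0],[-2,1,-1,1]] U=[[1,1,-2,-1],[0,-2,0,0],[0,0,3,-3],[0,0,0,1]]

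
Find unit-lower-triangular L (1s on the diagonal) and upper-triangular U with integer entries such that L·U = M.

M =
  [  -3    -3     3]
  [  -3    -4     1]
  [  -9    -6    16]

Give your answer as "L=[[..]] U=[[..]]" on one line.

  R1 -= 1·R0 → [0,-1,-2]
  R2 -= 3·R0 → [0,3,7]
  R2 -= -3·R1 → [0,0,1]

L=[[1,0,0],[1,1,0],[3,-3,1]] U=[[-3,-3,3],[0,-1,-2],[0,0,1]]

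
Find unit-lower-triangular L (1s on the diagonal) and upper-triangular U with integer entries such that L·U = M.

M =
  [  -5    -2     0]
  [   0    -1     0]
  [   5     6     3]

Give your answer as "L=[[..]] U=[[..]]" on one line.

  R1 -= 0·R0 → [0,-1,0]
  R2 -= -1·R0 → [0,4,3]
  R2 -= -4·R1 → [0,0,3]

L=[[1,0,0],[0,1,0],[-1,-4,1]] U=[[-5,-2,0],[0,-1,0],[0,0,3]]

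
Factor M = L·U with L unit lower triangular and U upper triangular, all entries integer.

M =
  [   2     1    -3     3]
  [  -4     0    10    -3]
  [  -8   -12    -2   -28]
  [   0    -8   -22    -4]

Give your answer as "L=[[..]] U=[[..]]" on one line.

L=[[1,0,0,0],[-2,1,0,0],[-4,-4,1,0],[0,-4,-3,1]] U=[[2,1,-3,3],[0,2,4,3],[0,0,2,-4],[0,0,0,-4]]

  row1 -= -2·row0 → [0,2,4,3]
  row2 -= -4·row0 → [0,-8,-14,-16]
  row3 -= 0·row0 → [0,-8,-22,-4]
  row2 -= -4·row1 → [0,0,2,-4]
  row3 -= -4·row1 → [0,0,-6,8]
  row3 -= -3·row2 → [0,0,0,-4]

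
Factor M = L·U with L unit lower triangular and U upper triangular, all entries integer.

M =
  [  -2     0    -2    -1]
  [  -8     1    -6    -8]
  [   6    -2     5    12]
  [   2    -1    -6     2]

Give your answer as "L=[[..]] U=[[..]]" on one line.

  r1 -= 4·r0 → [0,1,2,-4]
  r2 -= -3·r0 → [0,-2,-1,9]
  r3 -= -1·r0 → [0,-1,-8,1]
  r2 -= -2·r1 → [0,0,3,1]
  r3 -= -1·r1 → [0,0,-6,-3]
  r3 -= -2·r2 → [0,0,0,-1]

L=[[1,0,0,0],[4,1,0,0],[-3,-2,1,0],[-1,-1,-2,1]] U=[[-2,0,-2,-1],[0,1,2,-4],[0,0,3,1],[0,0,0,-1]]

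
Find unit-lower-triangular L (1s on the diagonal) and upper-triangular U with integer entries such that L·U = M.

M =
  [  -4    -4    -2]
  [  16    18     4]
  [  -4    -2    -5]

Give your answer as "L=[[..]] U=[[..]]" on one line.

  row1 -= -4·row0 → [0,2,-4]
  row2 -= 1·row0 → [0,2,-3]
  row2 -= 1·row1 → [0,0,1]

L=[[1,0,0],[-4,1,0],[1,1,1]] U=[[-4,-4,-2],[0,2,-4],[0,0,1]]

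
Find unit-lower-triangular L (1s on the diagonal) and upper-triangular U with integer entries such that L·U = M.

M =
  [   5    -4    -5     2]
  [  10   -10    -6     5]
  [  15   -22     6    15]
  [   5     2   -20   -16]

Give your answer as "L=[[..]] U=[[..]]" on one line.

L=[[1,0,0,0],[2,1,0,0],[3,5,1,0],[1,-3,-3,1]] U=[[5,-4,-5,2],[0,-2,4,1],[0,0,1,4],[0,0,0,-3]]

  R1 -= 2·R0 → [0,-2,4,1]
  R2 -= 3·R0 → [0,-10,21,9]
  R3 -= 1·R0 → [0,6,-15,-18]
  R2 -= 5·R1 → [0,0,1,4]
  R3 -= -3·R1 → [0,0,-3,-15]
  R3 -= -3·R2 → [0,0,0,-3]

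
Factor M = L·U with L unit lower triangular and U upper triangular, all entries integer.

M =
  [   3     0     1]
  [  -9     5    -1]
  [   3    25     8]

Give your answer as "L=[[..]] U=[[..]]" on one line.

  R1 -= -3·R0 → [0,5,2]
  R2 -= 1·R0 → [0,25,7]
  R2 -= 5·R1 → [0,0,-3]

L=[[1,0,0],[-3,1,0],[1,5,1]] U=[[3,0,1],[0,5,2],[0,0,-3]]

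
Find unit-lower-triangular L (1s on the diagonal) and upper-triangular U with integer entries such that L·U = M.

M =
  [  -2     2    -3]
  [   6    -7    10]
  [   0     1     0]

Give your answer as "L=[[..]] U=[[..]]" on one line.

L=[[1,0,0],[-3,1,0],[0,-1,1]] U=[[-2,2,-3],[0,-1,1],[0,0,1]]

  R1 -= -3·R0 → [0,-1,1]
  R2 -= 0·R0 → [0,1,0]
  R2 -= -1·R1 → [0,0,1]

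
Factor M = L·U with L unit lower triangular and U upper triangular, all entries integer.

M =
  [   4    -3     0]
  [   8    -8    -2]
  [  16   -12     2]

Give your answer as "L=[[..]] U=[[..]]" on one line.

  row1 -= 2·row0 → [0,-2,-2]
  row2 -= 4·row0 → [0,0,2]
  row2 -= 0·row1 → [0,0,2]

L=[[1,0,0],[2,1,0],[4,0,1]] U=[[4,-3,0],[0,-2,-2],[0,0,2]]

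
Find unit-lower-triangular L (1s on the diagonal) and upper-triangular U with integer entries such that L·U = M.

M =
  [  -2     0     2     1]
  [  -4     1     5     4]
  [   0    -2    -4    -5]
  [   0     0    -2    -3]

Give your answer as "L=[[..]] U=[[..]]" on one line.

L=[[1,0,0,0],[2,1,0,0],[0,-2,1,0],[0,0,1,1]] U=[[-2,0,2,1],[0,1,1,2],[0,0,-2,-1],[0,0,0,-2]]

  r1 -= 2·r0 → [0,1,1,2]
  r2 -= 0·r0 → [0,-2,-4,-5]
  r3 -= 0·r0 → [0,0,-2,-3]
  r2 -= -2·r1 → [0,0,-2,-1]
  r3 -= 0·r1 → [0,0,-2,-3]
  r3 -= 1·r2 → [0,0,0,-2]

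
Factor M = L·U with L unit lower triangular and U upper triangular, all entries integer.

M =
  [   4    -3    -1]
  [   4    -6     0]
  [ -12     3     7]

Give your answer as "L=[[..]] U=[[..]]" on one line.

  row1 -= 1·row0 → [0,-3,1]
  row2 -= -3·row0 → [0,-6,4]
  row2 -= 2·row1 → [0,0,2]

L=[[1,0,0],[1,1,0],[-3,2,1]] U=[[4,-3,-1],[0,-3,1],[0,0,2]]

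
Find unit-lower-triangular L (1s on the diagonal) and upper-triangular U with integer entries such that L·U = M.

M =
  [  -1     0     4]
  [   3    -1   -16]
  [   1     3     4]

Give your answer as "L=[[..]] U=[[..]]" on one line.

L=[[1,0,0],[-3,1,0],[-1,-3,1]] U=[[-1,0,4],[0,-1,-4],[0,0,-4]]

  R1 -= -3·R0 → [0,-1,-4]
  R2 -= -1·R0 → [0,3,8]
  R2 -= -3·R1 → [0,0,-4]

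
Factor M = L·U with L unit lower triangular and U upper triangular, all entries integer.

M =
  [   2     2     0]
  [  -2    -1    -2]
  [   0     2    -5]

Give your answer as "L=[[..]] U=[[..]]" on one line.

  R1 -= -1·R0 → [0,1,-2]
  R2 -= 0·R0 → [0,2,-5]
  R2 -= 2·R1 → [0,0,-1]

L=[[1,0,0],[-1,1,0],[0,2,1]] U=[[2,2,0],[0,1,-2],[0,0,-1]]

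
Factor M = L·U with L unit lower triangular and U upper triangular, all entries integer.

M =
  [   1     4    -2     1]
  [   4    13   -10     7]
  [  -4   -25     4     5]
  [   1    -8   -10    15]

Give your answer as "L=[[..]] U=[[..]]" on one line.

  row1 -= 4·row0 → [0,-3,-2,3]
  row2 -= -4·row0 → [0,-9,-4,9]
  row3 -= 1·row0 → [0,-12,-8,14]
  row2 -= 3·row1 → [0,0,2,0]
  row3 -= 4·row1 → [0,0,0,2]
  row3 -= 0·row2 → [0,0,0,2]

L=[[1,0,0,0],[4,1,0,0],[-4,3,1,0],[1,4,0,1]] U=[[1,4,-2,1],[0,-3,-2,3],[0,0,2,0],[0,0,0,2]]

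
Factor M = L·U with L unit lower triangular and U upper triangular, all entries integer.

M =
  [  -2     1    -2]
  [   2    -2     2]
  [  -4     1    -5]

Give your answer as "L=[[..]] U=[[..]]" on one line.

L=[[1,0,0],[-1,1,0],[2,1,1]] U=[[-2,1,-2],[0,-1,0],[0,0,-1]]

  r1 -= -1·r0 → [0,-1,0]
  r2 -= 2·r0 → [0,-1,-1]
  r2 -= 1·r1 → [0,0,-1]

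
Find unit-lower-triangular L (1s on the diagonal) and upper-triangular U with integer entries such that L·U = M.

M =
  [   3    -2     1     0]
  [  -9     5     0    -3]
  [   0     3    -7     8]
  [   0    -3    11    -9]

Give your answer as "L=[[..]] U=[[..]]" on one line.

  R1 -= -3·R0 → [0,-1,3,-3]
  R2 -= 0·R0 → [0,3,-7,8]
  R3 -= 0·R0 → [0,-3,11,-9]
  R2 -= -3·R1 → [0,0,2,-1]
  R3 -= 3·R1 → [0,0,2,0]
  R3 -= 1·R2 → [0,0,0,1]

L=[[1,0,0,0],[-3,1,0,0],[0,-3,1,0],[0,3,1,1]] U=[[3,-2,1,0],[0,-1,3,-3],[0,0,2,-1],[0,0,0,1]]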